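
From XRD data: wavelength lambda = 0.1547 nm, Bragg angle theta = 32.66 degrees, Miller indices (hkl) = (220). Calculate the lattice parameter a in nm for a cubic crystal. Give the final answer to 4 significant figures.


d = lambda / (2*sin(theta))
d = 0.1547 / (2*sin(32.66 deg))
d = 0.143333 nm
a = d * sqrt(h^2+k^2+l^2) = 0.143333 * sqrt(8)
a = 0.4054 nm


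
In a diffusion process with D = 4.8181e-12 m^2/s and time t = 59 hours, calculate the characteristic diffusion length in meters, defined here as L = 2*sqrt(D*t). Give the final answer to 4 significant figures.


t = 59 hr = 212400 s
Diffusion length = 2*sqrt(D*t)
= 2*sqrt(4.8181e-12 * 212400)
= 2.023e-03 m


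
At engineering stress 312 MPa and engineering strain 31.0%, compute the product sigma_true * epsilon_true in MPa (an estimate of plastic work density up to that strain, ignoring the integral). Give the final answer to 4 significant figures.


sigma_true = sigma_eng * (1 + epsilon_eng)
sigma_true = 312 * (1 + 0.31) = 408.72 MPa
epsilon_true = ln(1 + epsilon_eng)
epsilon_true = ln(1 + 0.31) = 0.270027
sigma_true * epsilon_true = 408.72 * 0.270027 = 110.4 MPa


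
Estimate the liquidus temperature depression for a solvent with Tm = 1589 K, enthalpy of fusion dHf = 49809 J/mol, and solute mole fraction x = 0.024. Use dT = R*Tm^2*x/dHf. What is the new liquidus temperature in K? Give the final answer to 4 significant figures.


dT = R*Tm^2*x / dHf
dT = 8.314 * 1589^2 * 0.024 / 49809
dT = 10.1149 K
T_new = 1589 - 10.1149 = 1579 K


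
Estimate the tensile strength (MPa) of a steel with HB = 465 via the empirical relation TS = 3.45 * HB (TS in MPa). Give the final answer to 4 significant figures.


TS (MPa) = 3.45 * HB
TS = 3.45 * 465
TS = 1604 MPa


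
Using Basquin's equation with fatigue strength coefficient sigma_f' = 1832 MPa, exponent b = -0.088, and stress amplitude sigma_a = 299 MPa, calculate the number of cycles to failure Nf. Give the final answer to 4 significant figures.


sigma_a = sigma_f' * (2*Nf)^b
2*Nf = (sigma_a / sigma_f')^(1/b)
2*Nf = (299 / 1832)^(1/-0.088)
2*Nf = 8.83225e+08
Nf = 4.416e+08 cycles


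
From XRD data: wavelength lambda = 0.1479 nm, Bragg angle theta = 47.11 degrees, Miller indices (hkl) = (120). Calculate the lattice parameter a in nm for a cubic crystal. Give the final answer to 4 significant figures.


d = lambda / (2*sin(theta))
d = 0.1479 / (2*sin(47.11 deg))
d = 0.100933 nm
a = d * sqrt(h^2+k^2+l^2) = 0.100933 * sqrt(5)
a = 0.2257 nm


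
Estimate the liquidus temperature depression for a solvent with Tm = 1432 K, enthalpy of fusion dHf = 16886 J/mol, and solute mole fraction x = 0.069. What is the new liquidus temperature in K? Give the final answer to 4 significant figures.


dT = R*Tm^2*x / dHf
dT = 8.314 * 1432^2 * 0.069 / 16886
dT = 69.6656 K
T_new = 1432 - 69.6656 = 1362 K


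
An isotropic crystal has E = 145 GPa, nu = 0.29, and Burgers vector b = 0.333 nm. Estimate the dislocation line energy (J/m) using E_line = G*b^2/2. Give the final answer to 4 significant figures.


Step 1: G = E / (2*(1+nu))
G = 145 / (2*(1+0.29)) = 56.2016 GPa = 5.62016e+10 Pa
Step 2: E_line = G*b^2/2
b = 0.333 nm = 3.33e-10 m
E_line = 0.5 * 5.62016e+10 * (3.33e-10)^2 = 3.116e-09 J/m


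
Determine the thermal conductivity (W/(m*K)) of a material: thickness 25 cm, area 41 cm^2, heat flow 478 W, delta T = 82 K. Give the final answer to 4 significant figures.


k = Q*L / (A*dT)
L = 0.25 m, A = 4.1e-03 m^2
k = 478 * 0.25 / (4.1e-03 * 82)
k = 355.4 W/(m*K)


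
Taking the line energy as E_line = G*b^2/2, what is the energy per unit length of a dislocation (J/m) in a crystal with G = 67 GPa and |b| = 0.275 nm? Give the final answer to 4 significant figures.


E = G*b^2/2
b = 0.275 nm = 2.75e-10 m
G = 67 GPa = 6.7e+10 Pa
E = 0.5 * 6.7e+10 * (2.75e-10)^2
E = 2.533e-09 J/m


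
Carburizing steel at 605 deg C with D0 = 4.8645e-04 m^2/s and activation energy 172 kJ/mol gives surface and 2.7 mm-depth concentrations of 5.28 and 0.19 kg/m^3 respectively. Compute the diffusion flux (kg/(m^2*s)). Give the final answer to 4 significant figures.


Step 1: D = D0 * exp(-Qd/(R*T))
T = 605 + 273.15 = 878.15 K
D = 4.8645e-04 * exp(-172e3 / (8.314 * 878.15)) = 2.85537e-14 m^2/s
Step 2: J = D * (C1 - C2) / dx
J = 2.85537e-14 * (5.28 - 0.19) / 2.7e-03
J = 5.383e-11 kg/(m^2*s)


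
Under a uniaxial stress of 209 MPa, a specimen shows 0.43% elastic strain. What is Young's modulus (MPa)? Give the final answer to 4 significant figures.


E = sigma / epsilon
epsilon = 0.43% = 4.3e-03
E = 209 / 4.3e-03
E = 48600 MPa


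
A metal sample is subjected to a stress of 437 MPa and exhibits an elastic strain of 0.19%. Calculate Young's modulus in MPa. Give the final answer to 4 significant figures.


E = sigma / epsilon
epsilon = 0.19% = 1.9e-03
E = 437 / 1.9e-03
E = 230000 MPa


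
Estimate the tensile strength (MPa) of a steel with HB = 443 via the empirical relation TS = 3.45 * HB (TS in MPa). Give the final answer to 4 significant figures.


TS (MPa) = 3.45 * HB
TS = 3.45 * 443
TS = 1528 MPa


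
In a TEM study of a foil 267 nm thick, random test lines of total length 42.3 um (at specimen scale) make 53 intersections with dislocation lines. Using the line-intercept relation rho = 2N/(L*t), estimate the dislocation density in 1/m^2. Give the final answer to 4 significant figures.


rho = 2N / (L * t)
L = 42.3 um = 4.23e-05 m, t = 267 nm = 2.67e-07 m
rho = 2 * 53 / (4.23e-05 * 2.67e-07)
rho = 9.385e+12 1/m^2


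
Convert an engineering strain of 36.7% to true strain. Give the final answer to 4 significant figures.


epsilon_true = ln(1 + epsilon_eng)
epsilon_true = ln(1 + 0.367)
epsilon_true = 0.3126


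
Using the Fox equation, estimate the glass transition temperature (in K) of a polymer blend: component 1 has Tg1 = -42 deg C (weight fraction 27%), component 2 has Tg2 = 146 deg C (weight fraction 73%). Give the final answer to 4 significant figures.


1/Tg = w1/Tg1 + w2/Tg2 (in Kelvin)
Tg1 = 231.15 K, Tg2 = 419.15 K
1/Tg = 0.27/231.15 + 0.73/419.15
Tg = 343.7 K


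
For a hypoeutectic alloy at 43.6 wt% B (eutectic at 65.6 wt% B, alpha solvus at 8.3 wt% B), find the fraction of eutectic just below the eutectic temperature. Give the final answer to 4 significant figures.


f_primary = (C_e - C0) / (C_e - C_alpha_max)
f_primary = (65.6 - 43.6) / (65.6 - 8.3)
f_primary = 0.383944
f_eutectic = 1 - 0.383944 = 0.6161


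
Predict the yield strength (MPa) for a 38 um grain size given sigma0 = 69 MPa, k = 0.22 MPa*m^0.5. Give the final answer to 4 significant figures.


sigma_y = sigma0 + k / sqrt(d)
d = 38 um = 3.8e-05 m
sigma_y = 69 + 0.22 / sqrt(3.8e-05)
sigma_y = 104.7 MPa


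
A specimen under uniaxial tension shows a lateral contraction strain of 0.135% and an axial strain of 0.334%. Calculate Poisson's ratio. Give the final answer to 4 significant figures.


nu = -epsilon_lat / epsilon_axial
Lateral strain is contraction (negative), so using magnitudes:
nu = 0.135 / 0.334
nu = 0.4042


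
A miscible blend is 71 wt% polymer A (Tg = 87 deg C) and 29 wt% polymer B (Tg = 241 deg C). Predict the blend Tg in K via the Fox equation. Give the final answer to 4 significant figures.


1/Tg = w1/Tg1 + w2/Tg2 (in Kelvin)
Tg1 = 360.15 K, Tg2 = 514.15 K
1/Tg = 0.71/360.15 + 0.29/514.15
Tg = 394.4 K


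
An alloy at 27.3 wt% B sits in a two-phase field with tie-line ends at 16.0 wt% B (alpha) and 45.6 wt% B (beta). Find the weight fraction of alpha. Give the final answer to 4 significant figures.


f_alpha = (C_beta - C0) / (C_beta - C_alpha)
f_alpha = (45.6 - 27.3) / (45.6 - 16.0)
f_alpha = 0.6182


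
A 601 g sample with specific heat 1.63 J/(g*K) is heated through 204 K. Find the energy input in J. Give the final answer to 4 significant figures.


Q = m * cp * dT
Q = 601 * 1.63 * 204
Q = 199800 J


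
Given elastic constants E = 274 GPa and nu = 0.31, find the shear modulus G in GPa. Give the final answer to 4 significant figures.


G = E / (2*(1+nu))
G = 274 / (2*(1+0.31))
G = 104.6 GPa


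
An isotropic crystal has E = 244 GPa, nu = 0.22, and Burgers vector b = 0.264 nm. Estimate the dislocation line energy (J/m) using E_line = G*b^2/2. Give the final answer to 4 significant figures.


Step 1: G = E / (2*(1+nu))
G = 244 / (2*(1+0.22)) = 100 GPa = 1e+11 Pa
Step 2: E_line = G*b^2/2
b = 0.264 nm = 2.64e-10 m
E_line = 0.5 * 1e+11 * (2.64e-10)^2 = 3.485e-09 J/m


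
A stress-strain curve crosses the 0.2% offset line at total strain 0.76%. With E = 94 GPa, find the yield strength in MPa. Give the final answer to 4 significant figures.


Offset strain = 0.002
Elastic strain at yield = total_strain - offset = 7.6e-03 - 0.002 = 5.6e-03
sigma_y = E * elastic_strain = 94000 * 5.6e-03
sigma_y = 526.4 MPa


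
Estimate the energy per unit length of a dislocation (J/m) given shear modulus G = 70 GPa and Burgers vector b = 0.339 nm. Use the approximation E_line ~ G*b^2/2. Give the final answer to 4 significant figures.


E = G*b^2/2
b = 0.339 nm = 3.39e-10 m
G = 70 GPa = 7e+10 Pa
E = 0.5 * 7e+10 * (3.39e-10)^2
E = 4.022e-09 J/m


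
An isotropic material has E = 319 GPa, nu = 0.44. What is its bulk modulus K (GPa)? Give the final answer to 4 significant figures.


K = E / (3*(1-2*nu))
K = 319 / (3*(1-2*0.44))
K = 886.1 GPa


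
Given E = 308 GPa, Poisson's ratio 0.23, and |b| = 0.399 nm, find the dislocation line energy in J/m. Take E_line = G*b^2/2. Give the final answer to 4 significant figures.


Step 1: G = E / (2*(1+nu))
G = 308 / (2*(1+0.23)) = 125.203 GPa = 1.25203e+11 Pa
Step 2: E_line = G*b^2/2
b = 0.399 nm = 3.99e-10 m
E_line = 0.5 * 1.25203e+11 * (3.99e-10)^2 = 9.966e-09 J/m


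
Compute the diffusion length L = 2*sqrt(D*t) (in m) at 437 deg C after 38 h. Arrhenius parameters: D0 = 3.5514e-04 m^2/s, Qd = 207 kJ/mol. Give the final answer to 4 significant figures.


Step 1: D = D0 * exp(-Qd/(R*T))
T = 710.15 K
D = 3.5514e-04 * exp(-207e3 / (8.314 * 710.15)) = 2.10908e-19 m^2/s
Step 2: L = 2*sqrt(D*t)
t = 38 h = 136800 s
L = 2*sqrt(2.10908e-19 * 136800) = 3.397e-07 m


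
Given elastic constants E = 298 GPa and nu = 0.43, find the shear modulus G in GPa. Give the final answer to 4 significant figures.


G = E / (2*(1+nu))
G = 298 / (2*(1+0.43))
G = 104.2 GPa


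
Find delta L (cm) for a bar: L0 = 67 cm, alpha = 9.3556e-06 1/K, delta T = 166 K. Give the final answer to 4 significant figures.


dL = L0 * alpha * dT
dL = 67 * 9.3556e-06 * 166
dL = 0.1041 cm


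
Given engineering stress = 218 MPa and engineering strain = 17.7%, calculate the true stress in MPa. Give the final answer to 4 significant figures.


sigma_true = sigma_eng * (1 + epsilon_eng)
sigma_true = 218 * (1 + 0.177)
sigma_true = 256.6 MPa


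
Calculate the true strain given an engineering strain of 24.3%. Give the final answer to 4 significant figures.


epsilon_true = ln(1 + epsilon_eng)
epsilon_true = ln(1 + 0.243)
epsilon_true = 0.2175


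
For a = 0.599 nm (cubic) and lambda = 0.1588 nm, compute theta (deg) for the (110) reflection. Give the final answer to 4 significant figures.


d = a / sqrt(h^2+k^2+l^2)
d = 0.599 / sqrt(2) = 0.423557 nm
lambda = 2*d*sin(theta)  =>  sin(theta) = lambda / (2*d)
sin(theta) = 0.1588 / (2 * 0.423557) = 0.18746
theta = 10.8 deg


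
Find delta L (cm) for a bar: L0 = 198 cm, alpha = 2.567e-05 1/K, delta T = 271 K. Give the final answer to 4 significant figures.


dL = L0 * alpha * dT
dL = 198 * 2.567e-05 * 271
dL = 1.377 cm


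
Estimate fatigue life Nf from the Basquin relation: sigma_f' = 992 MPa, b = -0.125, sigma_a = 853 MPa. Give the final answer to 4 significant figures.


sigma_a = sigma_f' * (2*Nf)^b
2*Nf = (sigma_a / sigma_f')^(1/b)
2*Nf = (853 / 992)^(1/-0.125)
2*Nf = 3.34581
Nf = 1.673 cycles


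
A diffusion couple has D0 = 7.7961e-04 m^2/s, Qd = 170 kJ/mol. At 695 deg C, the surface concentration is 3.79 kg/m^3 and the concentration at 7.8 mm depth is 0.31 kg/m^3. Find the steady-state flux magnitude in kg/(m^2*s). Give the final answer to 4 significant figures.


Step 1: D = D0 * exp(-Qd/(R*T))
T = 695 + 273.15 = 968.15 K
D = 7.7961e-04 * exp(-170e3 / (8.314 * 968.15)) = 5.24238e-13 m^2/s
Step 2: J = D * (C1 - C2) / dx
J = 5.24238e-13 * (3.79 - 0.31) / 7.8e-03
J = 2.339e-10 kg/(m^2*s)


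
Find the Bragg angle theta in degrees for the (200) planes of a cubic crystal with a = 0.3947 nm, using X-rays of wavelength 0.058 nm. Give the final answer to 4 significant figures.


d = a / sqrt(h^2+k^2+l^2)
d = 0.3947 / sqrt(4) = 0.19735 nm
lambda = 2*d*sin(theta)  =>  sin(theta) = lambda / (2*d)
sin(theta) = 0.058 / (2 * 0.19735) = 0.146947
theta = 8.45 deg


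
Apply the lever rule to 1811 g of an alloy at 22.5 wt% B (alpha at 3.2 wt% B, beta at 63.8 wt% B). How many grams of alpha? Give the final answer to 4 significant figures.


f_alpha = (C_beta - C0) / (C_beta - C_alpha)
f_alpha = (63.8 - 22.5) / (63.8 - 3.2) = 0.681518
m_alpha = f_alpha * m_total = 0.681518 * 1811 = 1234 g


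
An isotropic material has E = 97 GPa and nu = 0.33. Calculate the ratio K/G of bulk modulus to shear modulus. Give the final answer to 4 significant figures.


G = E / (2*(1+nu))
G = 97 / (2*(1+0.33)) = 36.4662 GPa
K = E / (3*(1-2*nu))
K = 97 / (3*(1-2*0.33)) = 95.098 GPa
K/G = 95.098 / 36.4662 = 2.608


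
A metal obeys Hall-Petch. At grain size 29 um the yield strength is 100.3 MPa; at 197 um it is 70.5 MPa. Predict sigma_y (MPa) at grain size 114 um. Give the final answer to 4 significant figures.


sigma_y = sigma0 + k / sqrt(d)
1/sqrt(d1) = 1/sqrt(2.9e-05) = 185.695;  1/sqrt(d2) = 71.247
k = (sigma1 - sigma2) / (1/sqrt(d1) - 1/sqrt(d2)) = (100.3 - 70.5) / (185.695 - 71.247) = 0.26038 MPa*m^0.5
sigma0 = sigma1 - k/sqrt(d1) = 100.3 - 0.26038*185.695 = 51.9487 MPa
sigma_y(d3) = 51.9487 + 0.26038 / sqrt(1.14e-04) = 76.34 MPa


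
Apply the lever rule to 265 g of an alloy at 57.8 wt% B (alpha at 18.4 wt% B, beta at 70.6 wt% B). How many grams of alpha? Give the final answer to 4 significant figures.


f_alpha = (C_beta - C0) / (C_beta - C_alpha)
f_alpha = (70.6 - 57.8) / (70.6 - 18.4) = 0.245211
m_alpha = f_alpha * m_total = 0.245211 * 265 = 64.98 g


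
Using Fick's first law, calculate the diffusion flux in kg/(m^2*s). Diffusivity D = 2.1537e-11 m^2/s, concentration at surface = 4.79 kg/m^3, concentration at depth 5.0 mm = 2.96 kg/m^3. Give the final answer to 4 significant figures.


J = -D * (dC/dx) = D * (C1 - C2) / dx
J = 2.1537e-11 * (4.79 - 2.96) / 5e-03
J = 7.883e-09 kg/(m^2*s)


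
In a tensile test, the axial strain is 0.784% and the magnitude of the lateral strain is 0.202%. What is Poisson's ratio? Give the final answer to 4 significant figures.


nu = -epsilon_lat / epsilon_axial
Lateral strain is contraction (negative), so using magnitudes:
nu = 0.202 / 0.784
nu = 0.2577


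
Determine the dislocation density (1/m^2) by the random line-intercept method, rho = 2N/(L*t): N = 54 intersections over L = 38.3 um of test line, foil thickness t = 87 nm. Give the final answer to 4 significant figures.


rho = 2N / (L * t)
L = 38.3 um = 3.83e-05 m, t = 87 nm = 8.7e-08 m
rho = 2 * 54 / (3.83e-05 * 8.7e-08)
rho = 3.241e+13 1/m^2


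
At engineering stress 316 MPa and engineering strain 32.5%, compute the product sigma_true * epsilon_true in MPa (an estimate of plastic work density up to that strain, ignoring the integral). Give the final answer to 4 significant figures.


sigma_true = sigma_eng * (1 + epsilon_eng)
sigma_true = 316 * (1 + 0.325) = 418.7 MPa
epsilon_true = ln(1 + epsilon_eng)
epsilon_true = ln(1 + 0.325) = 0.281412
sigma_true * epsilon_true = 418.7 * 0.281412 = 117.8 MPa


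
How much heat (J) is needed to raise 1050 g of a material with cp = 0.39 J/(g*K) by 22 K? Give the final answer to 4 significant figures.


Q = m * cp * dT
Q = 1050 * 0.39 * 22
Q = 9009 J


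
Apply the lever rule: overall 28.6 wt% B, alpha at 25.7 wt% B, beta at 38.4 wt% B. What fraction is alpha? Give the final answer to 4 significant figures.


f_alpha = (C_beta - C0) / (C_beta - C_alpha)
f_alpha = (38.4 - 28.6) / (38.4 - 25.7)
f_alpha = 0.7717


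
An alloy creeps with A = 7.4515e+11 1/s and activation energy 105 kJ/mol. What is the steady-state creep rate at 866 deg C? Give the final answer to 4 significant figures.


rate = A * exp(-Q / (R*T))
T = 866 + 273.15 = 1139.15 K
rate = 7.4515e+11 * exp(-105e3 / (8.314 * 1139.15))
rate = 1.141e+07 1/s


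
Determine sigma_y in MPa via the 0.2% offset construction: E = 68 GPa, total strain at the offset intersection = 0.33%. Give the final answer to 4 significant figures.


Offset strain = 0.002
Elastic strain at yield = total_strain - offset = 3.3e-03 - 0.002 = 1.3e-03
sigma_y = E * elastic_strain = 68000 * 1.3e-03
sigma_y = 88.4 MPa


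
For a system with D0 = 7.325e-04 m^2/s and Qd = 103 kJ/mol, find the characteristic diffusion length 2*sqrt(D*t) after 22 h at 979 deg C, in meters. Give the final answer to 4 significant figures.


Step 1: D = D0 * exp(-Qd/(R*T))
T = 1252.15 K
D = 7.325e-04 * exp(-103e3 / (8.314 * 1252.15)) = 3.6975e-08 m^2/s
Step 2: L = 2*sqrt(D*t)
t = 22 h = 79200 s
L = 2*sqrt(3.6975e-08 * 79200) = 0.1082 m


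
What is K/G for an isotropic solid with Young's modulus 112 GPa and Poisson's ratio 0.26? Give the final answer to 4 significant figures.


G = E / (2*(1+nu))
G = 112 / (2*(1+0.26)) = 44.4444 GPa
K = E / (3*(1-2*nu))
K = 112 / (3*(1-2*0.26)) = 77.7778 GPa
K/G = 77.7778 / 44.4444 = 1.75


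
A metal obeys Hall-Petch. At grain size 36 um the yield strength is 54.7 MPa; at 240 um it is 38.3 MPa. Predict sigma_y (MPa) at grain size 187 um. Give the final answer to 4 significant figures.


sigma_y = sigma0 + k / sqrt(d)
1/sqrt(d1) = 1/sqrt(3.6e-05) = 166.667;  1/sqrt(d2) = 64.5497
k = (sigma1 - sigma2) / (1/sqrt(d1) - 1/sqrt(d2)) = (54.7 - 38.3) / (166.667 - 64.5497) = 0.1606 MPa*m^0.5
sigma0 = sigma1 - k/sqrt(d1) = 54.7 - 0.1606*166.667 = 27.9333 MPa
sigma_y(d3) = 27.9333 + 0.1606 / sqrt(1.87e-04) = 39.68 MPa


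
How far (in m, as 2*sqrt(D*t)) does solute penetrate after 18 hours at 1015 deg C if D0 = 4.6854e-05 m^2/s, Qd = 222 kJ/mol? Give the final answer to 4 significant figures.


Step 1: D = D0 * exp(-Qd/(R*T))
T = 1288.15 K
D = 4.6854e-05 * exp(-222e3 / (8.314 * 1288.15)) = 4.65902e-14 m^2/s
Step 2: L = 2*sqrt(D*t)
t = 18 h = 64800 s
L = 2*sqrt(4.65902e-14 * 64800) = 1.099e-04 m


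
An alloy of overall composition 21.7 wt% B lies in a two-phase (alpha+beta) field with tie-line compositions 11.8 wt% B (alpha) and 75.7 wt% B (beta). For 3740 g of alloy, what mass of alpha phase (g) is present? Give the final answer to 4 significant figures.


f_alpha = (C_beta - C0) / (C_beta - C_alpha)
f_alpha = (75.7 - 21.7) / (75.7 - 11.8) = 0.84507
m_alpha = f_alpha * m_total = 0.84507 * 3740 = 3161 g


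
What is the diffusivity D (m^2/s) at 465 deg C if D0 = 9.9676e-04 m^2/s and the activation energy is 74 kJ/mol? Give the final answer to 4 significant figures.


D = D0 * exp(-Qd / (R*T))
T = 738.15 K
D = 9.9676e-04 * exp(-74e3 / (8.314 * 738.15))
D = 5.779e-09 m^2/s


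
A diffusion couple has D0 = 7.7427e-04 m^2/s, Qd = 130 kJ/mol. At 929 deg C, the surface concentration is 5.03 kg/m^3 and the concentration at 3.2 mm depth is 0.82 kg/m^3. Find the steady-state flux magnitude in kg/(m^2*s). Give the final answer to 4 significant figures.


Step 1: D = D0 * exp(-Qd/(R*T))
T = 929 + 273.15 = 1202.15 K
D = 7.7427e-04 * exp(-130e3 / (8.314 * 1202.15)) = 1.73803e-09 m^2/s
Step 2: J = D * (C1 - C2) / dx
J = 1.73803e-09 * (5.03 - 0.82) / 3.2e-03
J = 2.287e-06 kg/(m^2*s)


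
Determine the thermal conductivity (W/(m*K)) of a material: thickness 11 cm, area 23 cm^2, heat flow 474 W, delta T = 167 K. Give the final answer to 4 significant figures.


k = Q*L / (A*dT)
L = 0.11 m, A = 2.3e-03 m^2
k = 474 * 0.11 / (2.3e-03 * 167)
k = 135.7 W/(m*K)


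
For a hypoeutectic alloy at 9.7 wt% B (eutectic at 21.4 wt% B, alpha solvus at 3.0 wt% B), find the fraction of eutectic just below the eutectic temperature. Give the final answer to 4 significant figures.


f_primary = (C_e - C0) / (C_e - C_alpha_max)
f_primary = (21.4 - 9.7) / (21.4 - 3.0)
f_primary = 0.63587
f_eutectic = 1 - 0.63587 = 0.3641


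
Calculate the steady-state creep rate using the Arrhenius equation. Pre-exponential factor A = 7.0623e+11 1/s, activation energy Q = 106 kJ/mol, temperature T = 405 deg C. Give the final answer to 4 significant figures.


rate = A * exp(-Q / (R*T))
T = 405 + 273.15 = 678.15 K
rate = 7.0623e+11 * exp(-106e3 / (8.314 * 678.15))
rate = 4830 1/s


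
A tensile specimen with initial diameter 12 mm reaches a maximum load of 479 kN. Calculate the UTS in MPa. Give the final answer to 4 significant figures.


A0 = pi*(d/2)^2 = pi*(12/2)^2 = 113.097 mm^2
UTS = F_max / A0 = 479*1000 / 113.097
UTS = 4235 MPa


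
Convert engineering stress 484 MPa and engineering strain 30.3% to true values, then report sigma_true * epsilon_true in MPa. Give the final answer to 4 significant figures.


sigma_true = sigma_eng * (1 + epsilon_eng)
sigma_true = 484 * (1 + 0.303) = 630.652 MPa
epsilon_true = ln(1 + epsilon_eng)
epsilon_true = ln(1 + 0.303) = 0.264669
sigma_true * epsilon_true = 630.652 * 0.264669 = 166.9 MPa


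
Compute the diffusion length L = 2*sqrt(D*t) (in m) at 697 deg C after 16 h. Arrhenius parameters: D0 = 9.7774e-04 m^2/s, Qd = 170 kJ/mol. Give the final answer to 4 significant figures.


Step 1: D = D0 * exp(-Qd/(R*T))
T = 970.15 K
D = 9.7774e-04 * exp(-170e3 / (8.314 * 970.15)) = 6.86726e-13 m^2/s
Step 2: L = 2*sqrt(D*t)
t = 16 h = 57600 s
L = 2*sqrt(6.86726e-13 * 57600) = 3.978e-04 m


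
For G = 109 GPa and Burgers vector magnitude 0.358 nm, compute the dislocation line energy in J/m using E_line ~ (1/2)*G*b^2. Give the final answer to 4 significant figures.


E = G*b^2/2
b = 0.358 nm = 3.58e-10 m
G = 109 GPa = 1.09e+11 Pa
E = 0.5 * 1.09e+11 * (3.58e-10)^2
E = 6.985e-09 J/m


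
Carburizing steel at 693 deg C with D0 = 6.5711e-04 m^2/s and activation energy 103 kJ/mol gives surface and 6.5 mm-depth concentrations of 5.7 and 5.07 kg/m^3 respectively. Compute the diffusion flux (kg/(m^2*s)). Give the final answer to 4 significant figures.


Step 1: D = D0 * exp(-Qd/(R*T))
T = 693 + 273.15 = 966.15 K
D = 6.5711e-04 * exp(-103e3 / (8.314 * 966.15)) = 1.77325e-09 m^2/s
Step 2: J = D * (C1 - C2) / dx
J = 1.77325e-09 * (5.7 - 5.07) / 6.5e-03
J = 1.719e-07 kg/(m^2*s)


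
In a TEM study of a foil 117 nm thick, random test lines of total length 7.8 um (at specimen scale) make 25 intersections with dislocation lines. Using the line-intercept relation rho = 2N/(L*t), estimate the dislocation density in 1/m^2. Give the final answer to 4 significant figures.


rho = 2N / (L * t)
L = 7.8 um = 7.8e-06 m, t = 117 nm = 1.17e-07 m
rho = 2 * 25 / (7.8e-06 * 1.17e-07)
rho = 5.479e+13 1/m^2


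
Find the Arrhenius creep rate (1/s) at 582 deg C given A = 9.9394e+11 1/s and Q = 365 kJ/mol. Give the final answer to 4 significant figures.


rate = A * exp(-Q / (R*T))
T = 582 + 273.15 = 855.15 K
rate = 9.9394e+11 * exp(-365e3 / (8.314 * 855.15))
rate = 5.029e-11 1/s


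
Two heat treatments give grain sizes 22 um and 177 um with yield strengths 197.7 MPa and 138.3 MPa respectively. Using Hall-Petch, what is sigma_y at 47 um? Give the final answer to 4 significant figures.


sigma_y = sigma0 + k / sqrt(d)
1/sqrt(d1) = 1/sqrt(2.2e-05) = 213.201;  1/sqrt(d2) = 75.1646
k = (sigma1 - sigma2) / (1/sqrt(d1) - 1/sqrt(d2)) = (197.7 - 138.3) / (213.201 - 75.1646) = 0.430322 MPa*m^0.5
sigma0 = sigma1 - k/sqrt(d1) = 197.7 - 0.430322*213.201 = 105.955 MPa
sigma_y(d3) = 105.955 + 0.430322 / sqrt(4.7e-05) = 168.7 MPa


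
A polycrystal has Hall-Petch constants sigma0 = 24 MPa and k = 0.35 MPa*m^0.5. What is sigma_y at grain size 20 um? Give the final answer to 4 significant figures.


sigma_y = sigma0 + k / sqrt(d)
d = 20 um = 2e-05 m
sigma_y = 24 + 0.35 / sqrt(2e-05)
sigma_y = 102.3 MPa


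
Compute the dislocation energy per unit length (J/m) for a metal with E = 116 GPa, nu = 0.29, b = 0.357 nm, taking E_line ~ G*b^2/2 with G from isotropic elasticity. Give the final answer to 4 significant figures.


Step 1: G = E / (2*(1+nu))
G = 116 / (2*(1+0.29)) = 44.9612 GPa = 4.49612e+10 Pa
Step 2: E_line = G*b^2/2
b = 0.357 nm = 3.57e-10 m
E_line = 0.5 * 4.49612e+10 * (3.57e-10)^2 = 2.865e-09 J/m


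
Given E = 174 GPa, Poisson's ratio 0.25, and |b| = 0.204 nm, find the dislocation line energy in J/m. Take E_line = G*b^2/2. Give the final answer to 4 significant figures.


Step 1: G = E / (2*(1+nu))
G = 174 / (2*(1+0.25)) = 69.6 GPa = 6.96e+10 Pa
Step 2: E_line = G*b^2/2
b = 0.204 nm = 2.04e-10 m
E_line = 0.5 * 6.96e+10 * (2.04e-10)^2 = 1.448e-09 J/m


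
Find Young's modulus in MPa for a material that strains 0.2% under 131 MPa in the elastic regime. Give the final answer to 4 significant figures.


E = sigma / epsilon
epsilon = 0.2% = 2e-03
E = 131 / 2e-03
E = 65500 MPa


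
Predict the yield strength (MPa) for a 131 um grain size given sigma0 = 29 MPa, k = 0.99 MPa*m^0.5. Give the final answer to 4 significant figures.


sigma_y = sigma0 + k / sqrt(d)
d = 131 um = 1.31e-04 m
sigma_y = 29 + 0.99 / sqrt(1.31e-04)
sigma_y = 115.5 MPa


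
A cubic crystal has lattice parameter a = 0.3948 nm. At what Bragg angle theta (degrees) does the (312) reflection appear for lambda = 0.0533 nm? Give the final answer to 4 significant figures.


d = a / sqrt(h^2+k^2+l^2)
d = 0.3948 / sqrt(14) = 0.105515 nm
lambda = 2*d*sin(theta)  =>  sin(theta) = lambda / (2*d)
sin(theta) = 0.0533 / (2 * 0.105515) = 0.252571
theta = 14.63 deg


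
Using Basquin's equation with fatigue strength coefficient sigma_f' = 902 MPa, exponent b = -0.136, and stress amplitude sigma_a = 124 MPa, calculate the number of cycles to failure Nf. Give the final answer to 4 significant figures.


sigma_a = sigma_f' * (2*Nf)^b
2*Nf = (sigma_a / sigma_f')^(1/b)
2*Nf = (124 / 902)^(1/-0.136)
2*Nf = 2.17097e+06
Nf = 1.085e+06 cycles


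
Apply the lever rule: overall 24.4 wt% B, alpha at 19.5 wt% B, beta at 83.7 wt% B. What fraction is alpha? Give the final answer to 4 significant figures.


f_alpha = (C_beta - C0) / (C_beta - C_alpha)
f_alpha = (83.7 - 24.4) / (83.7 - 19.5)
f_alpha = 0.9237


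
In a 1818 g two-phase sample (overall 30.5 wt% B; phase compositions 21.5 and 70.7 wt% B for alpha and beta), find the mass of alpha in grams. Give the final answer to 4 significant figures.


f_alpha = (C_beta - C0) / (C_beta - C_alpha)
f_alpha = (70.7 - 30.5) / (70.7 - 21.5) = 0.817073
m_alpha = f_alpha * m_total = 0.817073 * 1818 = 1485 g


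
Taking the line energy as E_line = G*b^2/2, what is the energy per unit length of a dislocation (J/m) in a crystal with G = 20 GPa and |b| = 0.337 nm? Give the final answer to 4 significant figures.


E = G*b^2/2
b = 0.337 nm = 3.37e-10 m
G = 20 GPa = 2e+10 Pa
E = 0.5 * 2e+10 * (3.37e-10)^2
E = 1.136e-09 J/m


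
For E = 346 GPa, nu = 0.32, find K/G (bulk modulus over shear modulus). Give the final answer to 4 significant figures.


G = E / (2*(1+nu))
G = 346 / (2*(1+0.32)) = 131.061 GPa
K = E / (3*(1-2*nu))
K = 346 / (3*(1-2*0.32)) = 320.37 GPa
K/G = 320.37 / 131.061 = 2.444


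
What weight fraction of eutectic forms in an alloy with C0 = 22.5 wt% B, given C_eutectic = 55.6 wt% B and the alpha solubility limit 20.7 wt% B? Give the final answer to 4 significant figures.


f_primary = (C_e - C0) / (C_e - C_alpha_max)
f_primary = (55.6 - 22.5) / (55.6 - 20.7)
f_primary = 0.948424
f_eutectic = 1 - 0.948424 = 0.05158


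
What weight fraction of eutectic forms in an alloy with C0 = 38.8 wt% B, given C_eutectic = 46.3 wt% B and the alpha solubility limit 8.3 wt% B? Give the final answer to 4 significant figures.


f_primary = (C_e - C0) / (C_e - C_alpha_max)
f_primary = (46.3 - 38.8) / (46.3 - 8.3)
f_primary = 0.197368
f_eutectic = 1 - 0.197368 = 0.8026


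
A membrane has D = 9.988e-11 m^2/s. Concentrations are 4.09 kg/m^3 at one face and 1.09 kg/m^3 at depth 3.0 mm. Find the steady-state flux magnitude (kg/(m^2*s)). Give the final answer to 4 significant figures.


J = -D * (dC/dx) = D * (C1 - C2) / dx
J = 9.988e-11 * (4.09 - 1.09) / 3e-03
J = 9.988e-08 kg/(m^2*s)


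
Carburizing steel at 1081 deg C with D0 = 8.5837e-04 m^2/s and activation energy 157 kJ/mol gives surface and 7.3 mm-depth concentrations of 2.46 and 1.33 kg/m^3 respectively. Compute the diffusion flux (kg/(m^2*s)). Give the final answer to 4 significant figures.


Step 1: D = D0 * exp(-Qd/(R*T))
T = 1081 + 273.15 = 1354.15 K
D = 8.5837e-04 * exp(-157e3 / (8.314 * 1354.15)) = 7.54011e-10 m^2/s
Step 2: J = D * (C1 - C2) / dx
J = 7.54011e-10 * (2.46 - 1.33) / 7.3e-03
J = 1.167e-07 kg/(m^2*s)


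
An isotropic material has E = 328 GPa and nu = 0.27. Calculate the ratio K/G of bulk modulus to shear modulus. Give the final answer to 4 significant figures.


G = E / (2*(1+nu))
G = 328 / (2*(1+0.27)) = 129.134 GPa
K = E / (3*(1-2*nu))
K = 328 / (3*(1-2*0.27)) = 237.681 GPa
K/G = 237.681 / 129.134 = 1.841


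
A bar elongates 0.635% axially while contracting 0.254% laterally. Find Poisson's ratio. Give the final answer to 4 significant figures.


nu = -epsilon_lat / epsilon_axial
Lateral strain is contraction (negative), so using magnitudes:
nu = 0.254 / 0.635
nu = 0.4


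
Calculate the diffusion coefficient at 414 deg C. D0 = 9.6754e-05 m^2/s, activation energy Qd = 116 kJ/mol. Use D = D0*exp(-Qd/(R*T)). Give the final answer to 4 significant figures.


D = D0 * exp(-Qd / (R*T))
T = 687.15 K
D = 9.6754e-05 * exp(-116e3 / (8.314 * 687.15))
D = 1.47e-13 m^2/s


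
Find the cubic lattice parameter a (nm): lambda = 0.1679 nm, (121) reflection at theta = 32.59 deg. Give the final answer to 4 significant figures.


d = lambda / (2*sin(theta))
d = 0.1679 / (2*sin(32.59 deg))
d = 0.15586 nm
a = d * sqrt(h^2+k^2+l^2) = 0.15586 * sqrt(6)
a = 0.3818 nm


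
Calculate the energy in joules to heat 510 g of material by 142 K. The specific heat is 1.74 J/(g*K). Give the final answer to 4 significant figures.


Q = m * cp * dT
Q = 510 * 1.74 * 142
Q = 126000 J


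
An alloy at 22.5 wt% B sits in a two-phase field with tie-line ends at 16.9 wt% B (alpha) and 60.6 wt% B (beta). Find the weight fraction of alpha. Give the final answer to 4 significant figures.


f_alpha = (C_beta - C0) / (C_beta - C_alpha)
f_alpha = (60.6 - 22.5) / (60.6 - 16.9)
f_alpha = 0.8719


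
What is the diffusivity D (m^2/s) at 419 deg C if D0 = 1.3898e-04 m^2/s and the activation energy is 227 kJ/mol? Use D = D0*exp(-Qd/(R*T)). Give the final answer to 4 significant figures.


D = D0 * exp(-Qd / (R*T))
T = 692.15 K
D = 1.3898e-04 * exp(-227e3 / (8.314 * 692.15))
D = 1.026e-21 m^2/s


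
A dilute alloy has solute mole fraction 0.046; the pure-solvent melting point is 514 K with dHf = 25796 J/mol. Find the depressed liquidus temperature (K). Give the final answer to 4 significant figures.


dT = R*Tm^2*x / dHf
dT = 8.314 * 514^2 * 0.046 / 25796
dT = 3.91689 K
T_new = 514 - 3.91689 = 510.1 K


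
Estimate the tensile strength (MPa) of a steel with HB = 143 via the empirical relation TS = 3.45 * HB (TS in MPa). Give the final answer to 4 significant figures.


TS (MPa) = 3.45 * HB
TS = 3.45 * 143
TS = 493.4 MPa


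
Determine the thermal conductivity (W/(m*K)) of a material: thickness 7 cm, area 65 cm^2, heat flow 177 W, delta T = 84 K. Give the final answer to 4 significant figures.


k = Q*L / (A*dT)
L = 0.07 m, A = 6.5e-03 m^2
k = 177 * 0.07 / (6.5e-03 * 84)
k = 22.69 W/(m*K)


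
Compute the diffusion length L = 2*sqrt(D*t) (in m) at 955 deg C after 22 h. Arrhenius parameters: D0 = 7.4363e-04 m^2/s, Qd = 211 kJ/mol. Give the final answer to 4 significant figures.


Step 1: D = D0 * exp(-Qd/(R*T))
T = 1228.15 K
D = 7.4363e-04 * exp(-211e3 / (8.314 * 1228.15)) = 7.88785e-13 m^2/s
Step 2: L = 2*sqrt(D*t)
t = 22 h = 79200 s
L = 2*sqrt(7.88785e-13 * 79200) = 4.999e-04 m


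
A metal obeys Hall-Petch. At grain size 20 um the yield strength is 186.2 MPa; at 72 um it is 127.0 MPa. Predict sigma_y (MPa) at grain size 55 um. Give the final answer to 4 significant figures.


sigma_y = sigma0 + k / sqrt(d)
1/sqrt(d1) = 1/sqrt(2e-05) = 223.607;  1/sqrt(d2) = 117.851
k = (sigma1 - sigma2) / (1/sqrt(d1) - 1/sqrt(d2)) = (186.2 - 127.0) / (223.607 - 117.851) = 0.559781 MPa*m^0.5
sigma0 = sigma1 - k/sqrt(d1) = 186.2 - 0.559781*223.607 = 61.0292 MPa
sigma_y(d3) = 61.0292 + 0.559781 / sqrt(5.5e-05) = 136.5 MPa


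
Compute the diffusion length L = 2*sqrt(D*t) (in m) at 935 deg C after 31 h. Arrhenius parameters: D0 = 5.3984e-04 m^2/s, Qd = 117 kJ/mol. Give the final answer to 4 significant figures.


Step 1: D = D0 * exp(-Qd/(R*T))
T = 1208.15 K
D = 5.3984e-04 * exp(-117e3 / (8.314 * 1208.15)) = 4.71586e-09 m^2/s
Step 2: L = 2*sqrt(D*t)
t = 31 h = 111600 s
L = 2*sqrt(4.71586e-09 * 111600) = 0.04588 m


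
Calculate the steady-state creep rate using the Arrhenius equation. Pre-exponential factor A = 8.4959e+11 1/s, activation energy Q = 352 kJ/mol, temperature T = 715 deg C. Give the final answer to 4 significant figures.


rate = A * exp(-Q / (R*T))
T = 715 + 273.15 = 988.15 K
rate = 8.4959e+11 * exp(-352e3 / (8.314 * 988.15))
rate = 2.096e-07 1/s


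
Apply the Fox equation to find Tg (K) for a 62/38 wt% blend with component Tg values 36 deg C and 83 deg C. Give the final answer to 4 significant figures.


1/Tg = w1/Tg1 + w2/Tg2 (in Kelvin)
Tg1 = 309.15 K, Tg2 = 356.15 K
1/Tg = 0.62/309.15 + 0.38/356.15
Tg = 325.5 K


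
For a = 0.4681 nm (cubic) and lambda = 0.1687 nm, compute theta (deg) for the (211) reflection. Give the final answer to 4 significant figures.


d = a / sqrt(h^2+k^2+l^2)
d = 0.4681 / sqrt(6) = 0.191101 nm
lambda = 2*d*sin(theta)  =>  sin(theta) = lambda / (2*d)
sin(theta) = 0.1687 / (2 * 0.191101) = 0.44139
theta = 26.19 deg


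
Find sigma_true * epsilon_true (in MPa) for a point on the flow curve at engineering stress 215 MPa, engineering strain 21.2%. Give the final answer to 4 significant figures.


sigma_true = sigma_eng * (1 + epsilon_eng)
sigma_true = 215 * (1 + 0.212) = 260.58 MPa
epsilon_true = ln(1 + epsilon_eng)
epsilon_true = ln(1 + 0.212) = 0.192272
sigma_true * epsilon_true = 260.58 * 0.192272 = 50.1 MPa


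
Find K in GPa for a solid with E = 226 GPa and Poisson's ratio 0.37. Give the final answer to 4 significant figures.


K = E / (3*(1-2*nu))
K = 226 / (3*(1-2*0.37))
K = 289.7 GPa


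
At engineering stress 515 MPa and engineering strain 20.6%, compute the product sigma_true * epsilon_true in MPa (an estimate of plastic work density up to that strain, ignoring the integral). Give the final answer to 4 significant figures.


sigma_true = sigma_eng * (1 + epsilon_eng)
sigma_true = 515 * (1 + 0.206) = 621.09 MPa
epsilon_true = ln(1 + epsilon_eng)
epsilon_true = ln(1 + 0.206) = 0.187309
sigma_true * epsilon_true = 621.09 * 0.187309 = 116.3 MPa


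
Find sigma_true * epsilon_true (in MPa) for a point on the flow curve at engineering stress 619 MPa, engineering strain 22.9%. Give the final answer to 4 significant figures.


sigma_true = sigma_eng * (1 + epsilon_eng)
sigma_true = 619 * (1 + 0.229) = 760.751 MPa
epsilon_true = ln(1 + epsilon_eng)
epsilon_true = ln(1 + 0.229) = 0.206201
sigma_true * epsilon_true = 760.751 * 0.206201 = 156.9 MPa


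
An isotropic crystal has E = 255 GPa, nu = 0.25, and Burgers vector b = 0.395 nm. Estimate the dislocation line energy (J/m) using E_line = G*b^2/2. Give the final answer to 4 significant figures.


Step 1: G = E / (2*(1+nu))
G = 255 / (2*(1+0.25)) = 102 GPa = 1.02e+11 Pa
Step 2: E_line = G*b^2/2
b = 0.395 nm = 3.95e-10 m
E_line = 0.5 * 1.02e+11 * (3.95e-10)^2 = 7.957e-09 J/m


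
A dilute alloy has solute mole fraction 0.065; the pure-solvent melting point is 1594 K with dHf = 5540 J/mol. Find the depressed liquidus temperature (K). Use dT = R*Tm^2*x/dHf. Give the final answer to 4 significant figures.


dT = R*Tm^2*x / dHf
dT = 8.314 * 1594^2 * 0.065 / 5540
dT = 247.851 K
T_new = 1594 - 247.851 = 1346 K


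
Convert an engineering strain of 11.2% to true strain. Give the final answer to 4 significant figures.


epsilon_true = ln(1 + epsilon_eng)
epsilon_true = ln(1 + 0.112)
epsilon_true = 0.1062


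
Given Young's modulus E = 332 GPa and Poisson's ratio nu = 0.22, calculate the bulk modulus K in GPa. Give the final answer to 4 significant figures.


K = E / (3*(1-2*nu))
K = 332 / (3*(1-2*0.22))
K = 197.6 GPa


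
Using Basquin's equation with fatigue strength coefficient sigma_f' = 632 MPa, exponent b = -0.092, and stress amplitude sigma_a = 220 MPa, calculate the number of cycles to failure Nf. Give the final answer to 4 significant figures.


sigma_a = sigma_f' * (2*Nf)^b
2*Nf = (sigma_a / sigma_f')^(1/b)
2*Nf = (220 / 632)^(1/-0.092)
2*Nf = 95821
Nf = 47910 cycles


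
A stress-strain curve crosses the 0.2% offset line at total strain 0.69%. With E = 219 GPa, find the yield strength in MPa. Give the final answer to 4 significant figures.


Offset strain = 0.002
Elastic strain at yield = total_strain - offset = 6.9e-03 - 0.002 = 4.9e-03
sigma_y = E * elastic_strain = 219000 * 4.9e-03
sigma_y = 1073 MPa


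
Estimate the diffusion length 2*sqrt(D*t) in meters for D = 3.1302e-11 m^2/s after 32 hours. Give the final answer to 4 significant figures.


t = 32 hr = 115200 s
Diffusion length = 2*sqrt(D*t)
= 2*sqrt(3.1302e-11 * 115200)
= 3.798e-03 m


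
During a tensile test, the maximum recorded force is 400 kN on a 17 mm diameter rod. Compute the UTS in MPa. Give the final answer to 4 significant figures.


A0 = pi*(d/2)^2 = pi*(17/2)^2 = 226.98 mm^2
UTS = F_max / A0 = 400*1000 / 226.98
UTS = 1762 MPa


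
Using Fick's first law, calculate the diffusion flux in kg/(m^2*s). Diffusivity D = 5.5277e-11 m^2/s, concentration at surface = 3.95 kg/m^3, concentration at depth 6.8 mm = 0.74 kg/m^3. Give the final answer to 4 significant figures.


J = -D * (dC/dx) = D * (C1 - C2) / dx
J = 5.5277e-11 * (3.95 - 0.74) / 6.8e-03
J = 2.609e-08 kg/(m^2*s)


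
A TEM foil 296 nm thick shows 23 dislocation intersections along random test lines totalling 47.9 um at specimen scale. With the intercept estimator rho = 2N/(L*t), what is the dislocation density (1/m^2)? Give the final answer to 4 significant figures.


rho = 2N / (L * t)
L = 47.9 um = 4.79e-05 m, t = 296 nm = 2.96e-07 m
rho = 2 * 23 / (4.79e-05 * 2.96e-07)
rho = 3.244e+12 1/m^2


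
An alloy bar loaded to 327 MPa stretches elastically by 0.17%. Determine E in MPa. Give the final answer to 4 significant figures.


E = sigma / epsilon
epsilon = 0.17% = 1.7e-03
E = 327 / 1.7e-03
E = 192400 MPa


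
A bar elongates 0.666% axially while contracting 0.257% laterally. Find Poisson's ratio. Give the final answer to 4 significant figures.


nu = -epsilon_lat / epsilon_axial
Lateral strain is contraction (negative), so using magnitudes:
nu = 0.257 / 0.666
nu = 0.3859


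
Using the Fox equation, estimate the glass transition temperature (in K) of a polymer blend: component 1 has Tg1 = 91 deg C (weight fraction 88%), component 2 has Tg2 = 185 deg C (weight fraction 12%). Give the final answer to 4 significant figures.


1/Tg = w1/Tg1 + w2/Tg2 (in Kelvin)
Tg1 = 364.15 K, Tg2 = 458.15 K
1/Tg = 0.88/364.15 + 0.12/458.15
Tg = 373.3 K


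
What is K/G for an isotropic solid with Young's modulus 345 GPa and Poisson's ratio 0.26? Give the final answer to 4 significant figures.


G = E / (2*(1+nu))
G = 345 / (2*(1+0.26)) = 136.905 GPa
K = E / (3*(1-2*nu))
K = 345 / (3*(1-2*0.26)) = 239.583 GPa
K/G = 239.583 / 136.905 = 1.75


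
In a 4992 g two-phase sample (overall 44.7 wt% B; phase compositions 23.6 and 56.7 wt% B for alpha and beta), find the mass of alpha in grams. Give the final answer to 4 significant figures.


f_alpha = (C_beta - C0) / (C_beta - C_alpha)
f_alpha = (56.7 - 44.7) / (56.7 - 23.6) = 0.362538
m_alpha = f_alpha * m_total = 0.362538 * 4992 = 1810 g
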